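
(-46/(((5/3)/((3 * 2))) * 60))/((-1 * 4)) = 69/100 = 0.69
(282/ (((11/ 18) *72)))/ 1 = 141/ 22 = 6.41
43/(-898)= -0.05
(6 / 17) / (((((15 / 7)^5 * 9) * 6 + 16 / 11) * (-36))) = -184877 / 46036441524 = -0.00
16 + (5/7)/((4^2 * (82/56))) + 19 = 35.03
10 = 10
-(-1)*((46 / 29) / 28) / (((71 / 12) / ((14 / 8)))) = 69 / 4118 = 0.02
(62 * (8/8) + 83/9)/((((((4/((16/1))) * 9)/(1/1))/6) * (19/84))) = 839.67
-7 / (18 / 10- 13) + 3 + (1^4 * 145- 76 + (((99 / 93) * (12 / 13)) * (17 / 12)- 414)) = -1096105 / 3224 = -339.98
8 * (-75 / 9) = -200 / 3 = -66.67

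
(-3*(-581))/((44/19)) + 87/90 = 497393/660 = 753.63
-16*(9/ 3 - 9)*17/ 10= 163.20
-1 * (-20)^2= -400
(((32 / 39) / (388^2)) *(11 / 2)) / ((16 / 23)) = 253 / 5871216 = 0.00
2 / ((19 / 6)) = 12 / 19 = 0.63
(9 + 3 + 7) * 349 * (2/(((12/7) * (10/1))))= 46417/60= 773.62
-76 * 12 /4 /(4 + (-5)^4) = -228 /629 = -0.36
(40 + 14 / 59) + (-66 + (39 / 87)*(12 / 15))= -217332 / 8555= -25.40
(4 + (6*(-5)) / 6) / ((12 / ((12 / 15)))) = -1 / 15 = -0.07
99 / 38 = 2.61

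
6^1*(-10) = -60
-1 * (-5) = 5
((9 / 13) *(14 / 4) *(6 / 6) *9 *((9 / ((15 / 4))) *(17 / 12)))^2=5497.65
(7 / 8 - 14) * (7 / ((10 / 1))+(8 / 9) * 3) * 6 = -2121 / 8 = -265.12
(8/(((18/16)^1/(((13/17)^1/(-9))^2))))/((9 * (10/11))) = 59488/9480645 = 0.01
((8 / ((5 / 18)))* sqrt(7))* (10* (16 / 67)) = 181.96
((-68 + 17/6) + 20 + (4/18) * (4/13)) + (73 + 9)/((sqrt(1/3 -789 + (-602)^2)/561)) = -10553/234 + 23001 * sqrt(3254538)/542423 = 31.40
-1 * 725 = -725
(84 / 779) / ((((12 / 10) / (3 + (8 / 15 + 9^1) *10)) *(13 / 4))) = 82600 / 30381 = 2.72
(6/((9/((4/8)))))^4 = 0.01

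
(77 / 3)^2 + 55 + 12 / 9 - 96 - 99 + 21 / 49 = 32794 / 63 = 520.54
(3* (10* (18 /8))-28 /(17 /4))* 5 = 304.56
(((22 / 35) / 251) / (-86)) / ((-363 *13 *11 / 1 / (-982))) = -982 / 1782625845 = -0.00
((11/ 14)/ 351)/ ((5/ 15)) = 0.01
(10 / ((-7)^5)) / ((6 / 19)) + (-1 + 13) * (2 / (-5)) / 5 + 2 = 1.04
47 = 47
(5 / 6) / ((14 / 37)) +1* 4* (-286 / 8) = -140.80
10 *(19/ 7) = 190/ 7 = 27.14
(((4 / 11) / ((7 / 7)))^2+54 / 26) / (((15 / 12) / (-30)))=-83400 / 1573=-53.02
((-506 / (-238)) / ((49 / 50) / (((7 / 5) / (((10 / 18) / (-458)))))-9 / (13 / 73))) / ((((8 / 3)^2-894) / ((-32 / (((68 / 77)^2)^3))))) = -139729251750361119 / 43668819153679858496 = -0.00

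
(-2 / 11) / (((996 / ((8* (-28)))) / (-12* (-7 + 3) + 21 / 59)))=106512 / 53867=1.98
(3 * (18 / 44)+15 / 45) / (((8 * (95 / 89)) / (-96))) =-18334 / 1045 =-17.54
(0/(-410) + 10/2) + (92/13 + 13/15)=2524/195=12.94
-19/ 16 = -1.19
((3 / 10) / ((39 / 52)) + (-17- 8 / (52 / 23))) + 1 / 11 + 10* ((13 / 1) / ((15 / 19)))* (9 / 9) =310208 / 2145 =144.62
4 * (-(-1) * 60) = 240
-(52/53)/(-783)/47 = 52/1950453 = 0.00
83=83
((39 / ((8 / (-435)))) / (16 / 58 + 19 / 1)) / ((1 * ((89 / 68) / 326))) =-104868495 / 3827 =-27402.27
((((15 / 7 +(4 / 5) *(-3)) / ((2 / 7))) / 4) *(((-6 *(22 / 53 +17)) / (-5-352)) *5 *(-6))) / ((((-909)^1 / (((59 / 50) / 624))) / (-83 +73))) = 0.00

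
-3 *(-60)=180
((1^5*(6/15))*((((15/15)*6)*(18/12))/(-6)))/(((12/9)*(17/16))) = -36/85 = -0.42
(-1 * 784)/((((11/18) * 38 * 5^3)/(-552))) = 3894912/26125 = 149.09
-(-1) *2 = 2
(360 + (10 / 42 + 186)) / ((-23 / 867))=-3315119 / 161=-20590.80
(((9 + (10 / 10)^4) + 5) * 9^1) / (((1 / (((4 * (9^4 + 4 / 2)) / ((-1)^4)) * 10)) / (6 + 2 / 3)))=236268000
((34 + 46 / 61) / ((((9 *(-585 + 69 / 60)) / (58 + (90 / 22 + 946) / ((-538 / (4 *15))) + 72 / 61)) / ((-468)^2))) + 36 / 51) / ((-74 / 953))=-70574154134045576754 / 80869835711687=-872688.23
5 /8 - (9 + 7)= -123 /8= -15.38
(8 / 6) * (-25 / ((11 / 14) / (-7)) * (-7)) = -68600 / 33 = -2078.79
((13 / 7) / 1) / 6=0.31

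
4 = 4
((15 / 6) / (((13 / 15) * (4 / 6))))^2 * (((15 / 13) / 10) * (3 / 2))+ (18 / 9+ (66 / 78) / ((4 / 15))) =1183001 / 140608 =8.41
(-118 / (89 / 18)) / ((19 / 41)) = -87084 / 1691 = -51.50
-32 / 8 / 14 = -2 / 7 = -0.29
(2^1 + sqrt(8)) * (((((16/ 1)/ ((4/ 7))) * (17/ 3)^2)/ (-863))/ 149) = -16184 * sqrt(2)/ 1157283-16184/ 1157283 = -0.03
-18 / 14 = -9 / 7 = -1.29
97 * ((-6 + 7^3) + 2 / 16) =261609 / 8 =32701.12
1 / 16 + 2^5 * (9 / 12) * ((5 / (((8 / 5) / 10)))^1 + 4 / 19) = 229555 / 304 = 755.12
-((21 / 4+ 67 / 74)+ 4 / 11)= -10613 / 1628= -6.52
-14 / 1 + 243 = 229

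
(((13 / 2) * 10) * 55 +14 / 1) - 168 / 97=347965 / 97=3587.27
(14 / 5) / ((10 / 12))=3.36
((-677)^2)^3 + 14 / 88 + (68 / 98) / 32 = 830310939657851373895 / 8624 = 96279097826745289.18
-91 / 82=-1.11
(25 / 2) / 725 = 1 / 58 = 0.02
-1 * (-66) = 66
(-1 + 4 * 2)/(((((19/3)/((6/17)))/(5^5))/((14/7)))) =787500/323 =2438.08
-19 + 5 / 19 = -356 / 19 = -18.74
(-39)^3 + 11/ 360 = -21354829/ 360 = -59318.97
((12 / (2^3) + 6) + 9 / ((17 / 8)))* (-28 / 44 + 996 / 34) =2138241 / 6358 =336.31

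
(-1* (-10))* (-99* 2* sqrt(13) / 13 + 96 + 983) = 10790 - 1980* sqrt(13) / 13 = 10240.85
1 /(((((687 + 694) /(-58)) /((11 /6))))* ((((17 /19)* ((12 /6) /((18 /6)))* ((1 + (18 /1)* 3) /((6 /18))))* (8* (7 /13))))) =-0.00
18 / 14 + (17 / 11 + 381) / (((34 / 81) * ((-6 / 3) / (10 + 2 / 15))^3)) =-19395505209 / 163625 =-118536.32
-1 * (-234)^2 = -54756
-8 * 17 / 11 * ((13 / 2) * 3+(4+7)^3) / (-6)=91834 / 33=2782.85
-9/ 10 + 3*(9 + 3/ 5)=279/ 10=27.90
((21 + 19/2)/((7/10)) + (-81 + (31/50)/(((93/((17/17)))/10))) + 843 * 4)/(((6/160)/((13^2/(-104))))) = -9103562/63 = -144500.98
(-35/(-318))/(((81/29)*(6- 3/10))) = 5075/734103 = 0.01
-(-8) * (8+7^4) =19272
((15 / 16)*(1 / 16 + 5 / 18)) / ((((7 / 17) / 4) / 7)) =4165 / 192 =21.69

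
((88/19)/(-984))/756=-11/1766772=-0.00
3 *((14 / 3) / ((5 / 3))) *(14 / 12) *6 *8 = 2352 / 5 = 470.40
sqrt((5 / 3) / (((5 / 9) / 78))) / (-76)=-3*sqrt(26) / 76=-0.20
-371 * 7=-2597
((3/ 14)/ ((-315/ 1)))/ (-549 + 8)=1/ 795270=0.00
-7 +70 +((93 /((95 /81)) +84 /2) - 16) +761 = 88283 /95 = 929.29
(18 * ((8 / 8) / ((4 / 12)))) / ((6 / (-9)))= -81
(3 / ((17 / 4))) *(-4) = -48 / 17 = -2.82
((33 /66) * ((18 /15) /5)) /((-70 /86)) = -129 /875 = -0.15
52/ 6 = 26/ 3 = 8.67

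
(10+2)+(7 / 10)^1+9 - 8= 137 / 10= 13.70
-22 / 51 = -0.43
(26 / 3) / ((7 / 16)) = 416 / 21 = 19.81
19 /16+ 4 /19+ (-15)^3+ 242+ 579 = -775991 /304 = -2552.60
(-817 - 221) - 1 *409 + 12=-1435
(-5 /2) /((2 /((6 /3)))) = -5 /2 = -2.50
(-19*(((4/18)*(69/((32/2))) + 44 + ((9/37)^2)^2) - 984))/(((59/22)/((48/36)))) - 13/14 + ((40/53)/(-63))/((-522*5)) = 1709411478879211447/192728450586042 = 8869.53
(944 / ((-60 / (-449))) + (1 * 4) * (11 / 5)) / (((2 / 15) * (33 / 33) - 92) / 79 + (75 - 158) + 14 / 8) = -33526336 / 390637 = -85.82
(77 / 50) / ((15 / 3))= 77 / 250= 0.31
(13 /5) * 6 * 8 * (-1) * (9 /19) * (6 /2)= -16848 /95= -177.35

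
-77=-77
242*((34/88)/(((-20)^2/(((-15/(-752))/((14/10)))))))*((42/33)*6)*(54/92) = 4131/276736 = 0.01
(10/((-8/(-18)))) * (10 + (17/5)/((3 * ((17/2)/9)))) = 252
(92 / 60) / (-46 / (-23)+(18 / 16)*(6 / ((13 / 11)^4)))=2627612 / 9356925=0.28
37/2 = 18.50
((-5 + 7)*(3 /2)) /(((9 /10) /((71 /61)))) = 710 /183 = 3.88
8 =8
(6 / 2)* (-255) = -765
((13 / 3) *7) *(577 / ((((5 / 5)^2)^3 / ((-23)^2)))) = 27776203 / 3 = 9258734.33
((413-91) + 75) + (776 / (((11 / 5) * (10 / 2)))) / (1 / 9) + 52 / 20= 56898 / 55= 1034.51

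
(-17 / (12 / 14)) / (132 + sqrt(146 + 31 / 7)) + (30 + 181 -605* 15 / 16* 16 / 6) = -314778397 / 241830 + 119* sqrt(91) / 80610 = -1301.64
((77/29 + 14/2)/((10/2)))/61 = 56/1769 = 0.03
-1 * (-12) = 12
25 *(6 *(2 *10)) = 3000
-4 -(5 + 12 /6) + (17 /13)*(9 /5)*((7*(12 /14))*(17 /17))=203 /65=3.12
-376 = -376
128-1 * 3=125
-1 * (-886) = 886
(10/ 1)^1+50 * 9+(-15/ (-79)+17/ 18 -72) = 553349/ 1422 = 389.13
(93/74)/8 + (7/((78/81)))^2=5302425/100048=53.00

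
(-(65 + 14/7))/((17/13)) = -871/17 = -51.24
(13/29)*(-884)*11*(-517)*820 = 53591103280/29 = 1847969078.62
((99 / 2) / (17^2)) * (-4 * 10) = -1980 / 289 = -6.85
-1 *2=-2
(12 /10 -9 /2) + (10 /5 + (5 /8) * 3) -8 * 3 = -937 /40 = -23.42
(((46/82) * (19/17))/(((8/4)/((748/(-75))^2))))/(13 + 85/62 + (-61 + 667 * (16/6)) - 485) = 445858864/17831079375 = 0.03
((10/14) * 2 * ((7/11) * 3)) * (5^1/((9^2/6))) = 100/99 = 1.01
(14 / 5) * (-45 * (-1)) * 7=882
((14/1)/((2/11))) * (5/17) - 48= -431/17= -25.35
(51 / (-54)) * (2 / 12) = -17 / 108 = -0.16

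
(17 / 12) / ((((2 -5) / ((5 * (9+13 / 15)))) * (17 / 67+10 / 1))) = -42143 / 18549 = -2.27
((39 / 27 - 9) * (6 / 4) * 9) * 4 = -408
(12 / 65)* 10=24 / 13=1.85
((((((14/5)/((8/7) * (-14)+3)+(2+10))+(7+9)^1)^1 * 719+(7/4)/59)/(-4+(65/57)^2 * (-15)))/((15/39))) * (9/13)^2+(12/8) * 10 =-26501944588257/25383174700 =-1044.08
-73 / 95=-0.77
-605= -605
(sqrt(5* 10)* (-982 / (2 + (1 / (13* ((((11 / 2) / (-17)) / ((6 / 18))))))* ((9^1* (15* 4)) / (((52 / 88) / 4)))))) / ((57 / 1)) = 414895* sqrt(2) / 1385727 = 0.42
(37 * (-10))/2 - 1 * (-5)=-180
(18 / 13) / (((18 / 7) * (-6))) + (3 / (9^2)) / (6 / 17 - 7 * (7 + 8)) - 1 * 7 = -8854525 / 1248858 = -7.09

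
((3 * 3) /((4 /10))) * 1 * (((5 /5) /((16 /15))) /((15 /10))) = 225 /16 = 14.06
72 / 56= 9 / 7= 1.29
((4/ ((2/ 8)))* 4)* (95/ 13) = 6080/ 13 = 467.69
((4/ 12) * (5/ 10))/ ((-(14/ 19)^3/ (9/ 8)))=-0.47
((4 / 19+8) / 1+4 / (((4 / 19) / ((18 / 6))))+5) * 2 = 2668 / 19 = 140.42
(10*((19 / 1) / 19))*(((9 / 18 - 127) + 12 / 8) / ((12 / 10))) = -1041.67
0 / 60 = 0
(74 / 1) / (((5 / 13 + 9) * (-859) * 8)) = -481 / 419192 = -0.00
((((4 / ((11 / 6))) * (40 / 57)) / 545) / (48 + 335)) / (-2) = -32 / 8725123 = -0.00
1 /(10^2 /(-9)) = -9 /100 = -0.09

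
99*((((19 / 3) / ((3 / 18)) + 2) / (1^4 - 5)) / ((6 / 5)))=-825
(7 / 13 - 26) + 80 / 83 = -26433 / 1079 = -24.50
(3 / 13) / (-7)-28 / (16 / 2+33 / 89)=-229007 / 67795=-3.38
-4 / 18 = -2 / 9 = -0.22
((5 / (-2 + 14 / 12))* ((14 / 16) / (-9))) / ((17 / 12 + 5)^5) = 20736 / 386683451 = 0.00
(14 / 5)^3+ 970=123994 / 125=991.95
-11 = -11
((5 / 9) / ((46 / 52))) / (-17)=-130 / 3519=-0.04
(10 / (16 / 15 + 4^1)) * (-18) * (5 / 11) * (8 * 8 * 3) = -648000 / 209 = -3100.48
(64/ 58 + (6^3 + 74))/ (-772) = -4221/ 11194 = -0.38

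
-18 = -18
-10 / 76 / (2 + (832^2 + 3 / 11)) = -55 / 289350582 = -0.00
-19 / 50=-0.38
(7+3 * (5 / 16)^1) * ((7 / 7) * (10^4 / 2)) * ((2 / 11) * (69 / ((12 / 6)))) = 5476875 / 22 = 248948.86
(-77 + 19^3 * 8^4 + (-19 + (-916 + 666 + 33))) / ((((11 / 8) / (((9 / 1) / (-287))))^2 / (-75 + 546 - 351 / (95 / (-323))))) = 1212016735640448 / 49833245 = 24321449.18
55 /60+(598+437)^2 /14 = 6427427 /84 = 76516.99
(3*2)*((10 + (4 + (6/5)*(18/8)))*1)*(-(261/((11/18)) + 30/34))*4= -160382124/935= -171531.68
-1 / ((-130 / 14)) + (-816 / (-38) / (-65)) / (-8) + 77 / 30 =20123 / 7410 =2.72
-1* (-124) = 124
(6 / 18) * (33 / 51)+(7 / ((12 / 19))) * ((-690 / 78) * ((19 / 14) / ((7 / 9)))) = -6343787 / 37128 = -170.86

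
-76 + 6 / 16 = -605 / 8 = -75.62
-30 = -30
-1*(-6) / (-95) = -6 / 95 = -0.06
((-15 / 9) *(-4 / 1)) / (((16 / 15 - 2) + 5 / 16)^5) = -5308416000000 / 73439775749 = -72.28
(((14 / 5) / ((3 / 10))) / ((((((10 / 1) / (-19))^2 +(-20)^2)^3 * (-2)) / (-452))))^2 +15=19202637214768065175860609680641 / 1280175814225549072265625000000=15.00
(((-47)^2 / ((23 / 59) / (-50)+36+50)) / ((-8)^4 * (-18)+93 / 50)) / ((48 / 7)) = -570198125 / 11221575610068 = -0.00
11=11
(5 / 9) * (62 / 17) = 310 / 153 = 2.03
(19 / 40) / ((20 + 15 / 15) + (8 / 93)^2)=164331 / 7267720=0.02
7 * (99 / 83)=693 / 83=8.35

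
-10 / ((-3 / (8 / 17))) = 80 / 51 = 1.57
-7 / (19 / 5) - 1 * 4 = -5.84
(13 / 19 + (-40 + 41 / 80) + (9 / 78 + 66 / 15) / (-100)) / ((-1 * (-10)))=-19191131 / 4940000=-3.88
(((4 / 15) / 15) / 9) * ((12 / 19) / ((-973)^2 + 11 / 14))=0.00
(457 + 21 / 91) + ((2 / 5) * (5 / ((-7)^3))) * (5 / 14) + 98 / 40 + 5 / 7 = 287404917 / 624260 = 460.39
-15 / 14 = -1.07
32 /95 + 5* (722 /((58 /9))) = 1544203 /2755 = 560.51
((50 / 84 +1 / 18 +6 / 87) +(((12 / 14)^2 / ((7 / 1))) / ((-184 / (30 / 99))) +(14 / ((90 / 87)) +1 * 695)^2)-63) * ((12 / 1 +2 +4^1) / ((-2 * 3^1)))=-94741573653673 / 62914775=-1505871.61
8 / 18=4 / 9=0.44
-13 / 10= -1.30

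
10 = 10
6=6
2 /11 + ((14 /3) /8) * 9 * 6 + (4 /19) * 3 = 13507 /418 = 32.31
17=17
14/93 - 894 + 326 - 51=-57553/93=-618.85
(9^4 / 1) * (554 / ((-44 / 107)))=-194461479 / 22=-8839158.14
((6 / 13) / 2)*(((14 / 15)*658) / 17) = 9212 / 1105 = 8.34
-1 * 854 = -854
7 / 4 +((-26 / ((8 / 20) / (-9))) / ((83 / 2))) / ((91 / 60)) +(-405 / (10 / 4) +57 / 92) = -4017883 / 26726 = -150.34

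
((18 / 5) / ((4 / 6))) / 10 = 27 / 50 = 0.54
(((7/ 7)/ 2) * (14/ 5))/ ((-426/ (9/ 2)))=-21/ 1420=-0.01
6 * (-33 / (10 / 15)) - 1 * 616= -913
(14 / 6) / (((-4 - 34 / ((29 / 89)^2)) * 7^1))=-841 / 818034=-0.00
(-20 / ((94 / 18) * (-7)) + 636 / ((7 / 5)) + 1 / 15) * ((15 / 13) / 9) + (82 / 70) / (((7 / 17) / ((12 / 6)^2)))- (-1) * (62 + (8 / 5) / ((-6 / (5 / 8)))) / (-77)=2042080489 / 29639610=68.90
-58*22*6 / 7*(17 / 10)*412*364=-1394188224 / 5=-278837644.80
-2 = -2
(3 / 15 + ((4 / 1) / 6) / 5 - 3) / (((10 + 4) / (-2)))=8 / 21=0.38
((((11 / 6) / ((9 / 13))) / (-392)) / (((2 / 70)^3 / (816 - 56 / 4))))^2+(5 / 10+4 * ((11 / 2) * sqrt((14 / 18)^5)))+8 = 1078 * sqrt(7) / 243+2517543169162201 / 46656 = 53959687279.45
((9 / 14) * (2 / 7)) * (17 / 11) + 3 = 1770 / 539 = 3.28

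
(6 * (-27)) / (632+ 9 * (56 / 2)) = -0.18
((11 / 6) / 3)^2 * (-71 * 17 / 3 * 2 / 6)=-146047 / 2916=-50.08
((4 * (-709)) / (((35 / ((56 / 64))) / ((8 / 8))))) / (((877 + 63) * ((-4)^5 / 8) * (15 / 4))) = 709 / 4512000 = 0.00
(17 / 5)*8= 27.20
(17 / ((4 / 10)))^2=7225 / 4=1806.25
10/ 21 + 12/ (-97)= 718/ 2037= 0.35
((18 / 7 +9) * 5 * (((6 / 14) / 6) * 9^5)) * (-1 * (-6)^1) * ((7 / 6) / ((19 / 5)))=119574225 / 266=449527.16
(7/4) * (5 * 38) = 332.50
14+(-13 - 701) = -700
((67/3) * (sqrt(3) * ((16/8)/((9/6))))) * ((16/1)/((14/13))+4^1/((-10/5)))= 2680 * sqrt(3)/7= 663.13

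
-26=-26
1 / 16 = 0.06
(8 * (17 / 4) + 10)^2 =1936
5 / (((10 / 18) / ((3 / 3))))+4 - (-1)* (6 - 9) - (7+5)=-2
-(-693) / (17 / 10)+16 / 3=412.98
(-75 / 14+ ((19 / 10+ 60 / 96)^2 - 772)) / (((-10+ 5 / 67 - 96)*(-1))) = -578544531 / 79486400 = -7.28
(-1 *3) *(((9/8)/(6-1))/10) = -27/400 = -0.07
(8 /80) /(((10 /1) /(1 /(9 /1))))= 1 /900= 0.00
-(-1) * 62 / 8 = 31 / 4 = 7.75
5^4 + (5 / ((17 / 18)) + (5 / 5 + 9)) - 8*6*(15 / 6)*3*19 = -105395 / 17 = -6199.71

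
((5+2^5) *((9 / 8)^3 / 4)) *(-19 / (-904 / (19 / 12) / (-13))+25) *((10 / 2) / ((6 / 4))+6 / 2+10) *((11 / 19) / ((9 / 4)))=47834541909 / 35176448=1359.85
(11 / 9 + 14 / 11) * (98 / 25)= 24206 / 2475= 9.78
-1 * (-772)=772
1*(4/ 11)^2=16/ 121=0.13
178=178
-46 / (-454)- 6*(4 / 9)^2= -6643 / 6129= -1.08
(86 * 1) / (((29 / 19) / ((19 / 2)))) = 15523 / 29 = 535.28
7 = 7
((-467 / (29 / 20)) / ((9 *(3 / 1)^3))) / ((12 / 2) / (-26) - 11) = 60710 / 514431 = 0.12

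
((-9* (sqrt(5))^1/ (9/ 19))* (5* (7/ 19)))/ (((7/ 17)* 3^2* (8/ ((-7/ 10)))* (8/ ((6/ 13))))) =119* sqrt(5)/ 2496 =0.11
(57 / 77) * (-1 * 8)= -456 / 77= -5.92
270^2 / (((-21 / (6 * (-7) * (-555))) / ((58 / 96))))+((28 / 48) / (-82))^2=-47336643971951 / 968256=-48888562.50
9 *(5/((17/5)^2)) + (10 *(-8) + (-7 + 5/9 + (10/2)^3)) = 110408/2601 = 42.45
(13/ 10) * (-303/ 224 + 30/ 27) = -6331/ 20160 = -0.31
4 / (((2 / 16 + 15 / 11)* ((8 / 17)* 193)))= 748 / 25283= 0.03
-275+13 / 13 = -274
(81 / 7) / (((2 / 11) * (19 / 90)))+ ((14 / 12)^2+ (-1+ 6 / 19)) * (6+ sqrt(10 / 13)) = 463 * sqrt(130) / 8892+ 243811 / 798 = 306.12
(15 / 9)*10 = 50 / 3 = 16.67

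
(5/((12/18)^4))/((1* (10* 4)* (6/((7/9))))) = 21/256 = 0.08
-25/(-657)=25/657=0.04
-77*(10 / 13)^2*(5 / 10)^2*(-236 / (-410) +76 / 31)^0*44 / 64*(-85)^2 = -152989375 / 2704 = -56578.91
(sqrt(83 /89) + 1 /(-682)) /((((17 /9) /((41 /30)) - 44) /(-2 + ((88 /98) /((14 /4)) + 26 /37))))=-406146 /11342720851 + 812292 * sqrt(7387) /2960416879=0.02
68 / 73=0.93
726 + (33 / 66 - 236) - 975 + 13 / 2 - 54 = -532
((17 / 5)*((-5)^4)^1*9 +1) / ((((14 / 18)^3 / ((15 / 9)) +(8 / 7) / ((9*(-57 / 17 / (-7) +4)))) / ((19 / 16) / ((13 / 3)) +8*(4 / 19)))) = 3686711359455 / 30579208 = 120562.68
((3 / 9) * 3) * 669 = 669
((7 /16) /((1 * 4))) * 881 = 6167 /64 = 96.36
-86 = -86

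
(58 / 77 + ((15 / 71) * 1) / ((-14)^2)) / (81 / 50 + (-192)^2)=2886725 / 141081041178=0.00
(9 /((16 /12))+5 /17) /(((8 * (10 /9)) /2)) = 4311 /2720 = 1.58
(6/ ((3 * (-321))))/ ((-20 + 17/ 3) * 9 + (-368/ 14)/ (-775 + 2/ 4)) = 21686/ 448879659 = 0.00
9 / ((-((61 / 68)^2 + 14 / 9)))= -374544 / 98225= -3.81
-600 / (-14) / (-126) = -50 / 147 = -0.34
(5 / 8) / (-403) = -5 / 3224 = -0.00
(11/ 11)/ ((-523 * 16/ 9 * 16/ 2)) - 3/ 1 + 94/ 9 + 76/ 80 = 25287691/ 3012480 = 8.39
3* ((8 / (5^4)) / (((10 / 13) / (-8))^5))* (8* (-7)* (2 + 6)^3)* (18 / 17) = 4709322722377728 / 33203125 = 141833719.64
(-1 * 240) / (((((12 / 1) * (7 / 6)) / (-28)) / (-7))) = -3360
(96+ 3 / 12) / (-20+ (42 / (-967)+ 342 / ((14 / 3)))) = 2606065 / 1441588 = 1.81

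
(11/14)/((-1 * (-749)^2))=-11/7854014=-0.00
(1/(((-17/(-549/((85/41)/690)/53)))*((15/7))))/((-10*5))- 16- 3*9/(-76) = -2551909249/145511500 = -17.54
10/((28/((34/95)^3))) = 19652/1200325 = 0.02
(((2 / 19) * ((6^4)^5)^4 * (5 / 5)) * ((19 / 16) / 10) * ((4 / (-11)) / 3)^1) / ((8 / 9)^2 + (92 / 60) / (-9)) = -1206156894160615118087169221703705138040928967760811766199615488 / 2761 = -436855086621012357148558200000000000000000000000000000000000.00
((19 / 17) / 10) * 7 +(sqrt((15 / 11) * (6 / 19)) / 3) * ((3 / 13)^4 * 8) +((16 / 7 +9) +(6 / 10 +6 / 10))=648 * sqrt(2090) / 5969249 +15789 / 1190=13.27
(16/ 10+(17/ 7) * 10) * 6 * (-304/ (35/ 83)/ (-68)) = 34290288/ 20825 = 1646.59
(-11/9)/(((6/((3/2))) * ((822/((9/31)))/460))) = -1265/25482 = -0.05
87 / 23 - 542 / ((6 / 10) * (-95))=17425 / 1311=13.29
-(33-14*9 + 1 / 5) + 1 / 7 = 92.94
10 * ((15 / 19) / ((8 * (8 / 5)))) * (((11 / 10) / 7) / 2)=825 / 17024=0.05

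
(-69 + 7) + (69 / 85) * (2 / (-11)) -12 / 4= -65.15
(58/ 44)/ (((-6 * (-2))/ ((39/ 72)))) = 0.06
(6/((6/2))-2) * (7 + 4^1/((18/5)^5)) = 0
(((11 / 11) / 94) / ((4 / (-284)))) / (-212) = 71 / 19928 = 0.00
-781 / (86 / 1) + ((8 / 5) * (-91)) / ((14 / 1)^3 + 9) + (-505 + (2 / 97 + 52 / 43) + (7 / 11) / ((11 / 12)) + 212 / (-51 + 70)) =-132272143506729 / 263988721370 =-501.05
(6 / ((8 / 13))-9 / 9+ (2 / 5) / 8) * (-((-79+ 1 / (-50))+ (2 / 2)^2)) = 85822 / 125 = 686.58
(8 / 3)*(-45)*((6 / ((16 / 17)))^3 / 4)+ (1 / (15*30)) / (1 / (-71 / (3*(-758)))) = -509031626581 / 65491200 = -7772.52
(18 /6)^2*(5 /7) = 45 /7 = 6.43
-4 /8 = -1 /2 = -0.50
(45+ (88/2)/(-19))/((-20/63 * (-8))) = 51093/3040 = 16.81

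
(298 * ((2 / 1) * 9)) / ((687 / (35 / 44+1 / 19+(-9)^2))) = 30585975 / 47861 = 639.06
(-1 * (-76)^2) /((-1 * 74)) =2888 /37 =78.05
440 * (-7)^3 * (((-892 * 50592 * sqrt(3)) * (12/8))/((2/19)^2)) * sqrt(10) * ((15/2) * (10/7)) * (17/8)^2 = 44608031724044250 * sqrt(30) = 244328252211651010.06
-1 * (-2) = 2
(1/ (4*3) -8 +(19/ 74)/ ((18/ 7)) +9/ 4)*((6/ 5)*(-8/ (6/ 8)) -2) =1483/ 18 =82.39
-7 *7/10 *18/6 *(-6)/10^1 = 441/50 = 8.82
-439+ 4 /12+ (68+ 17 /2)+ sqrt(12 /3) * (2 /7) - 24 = -16195 /42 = -385.60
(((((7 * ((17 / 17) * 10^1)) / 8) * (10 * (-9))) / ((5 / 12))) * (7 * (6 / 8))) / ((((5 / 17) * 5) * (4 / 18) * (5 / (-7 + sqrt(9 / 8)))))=4250799 / 100 -1821771 * sqrt(2) / 400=36067.06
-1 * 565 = -565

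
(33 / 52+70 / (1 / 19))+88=73769 / 52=1418.63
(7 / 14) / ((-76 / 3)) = -3 / 152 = -0.02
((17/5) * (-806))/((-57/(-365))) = -1000246/57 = -17548.18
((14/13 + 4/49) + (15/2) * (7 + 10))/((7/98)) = 163911/91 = 1801.22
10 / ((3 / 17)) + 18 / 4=367 / 6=61.17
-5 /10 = -1 /2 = -0.50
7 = 7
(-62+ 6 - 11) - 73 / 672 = -45097 / 672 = -67.11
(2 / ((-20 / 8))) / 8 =-1 / 10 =-0.10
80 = 80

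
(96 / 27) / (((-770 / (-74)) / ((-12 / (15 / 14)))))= -9472 / 2475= -3.83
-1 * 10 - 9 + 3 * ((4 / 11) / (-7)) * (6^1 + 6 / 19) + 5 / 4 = -109633 / 5852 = -18.73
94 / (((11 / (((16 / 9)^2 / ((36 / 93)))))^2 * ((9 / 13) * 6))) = 2405052416 / 192913083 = 12.47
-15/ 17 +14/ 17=-1/ 17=-0.06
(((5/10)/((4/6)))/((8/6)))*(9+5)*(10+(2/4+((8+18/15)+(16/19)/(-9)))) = 234689/1520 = 154.40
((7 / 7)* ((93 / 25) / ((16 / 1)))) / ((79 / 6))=279 / 15800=0.02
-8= -8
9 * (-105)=-945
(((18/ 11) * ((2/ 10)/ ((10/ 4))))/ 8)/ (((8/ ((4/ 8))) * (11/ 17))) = 153/ 96800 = 0.00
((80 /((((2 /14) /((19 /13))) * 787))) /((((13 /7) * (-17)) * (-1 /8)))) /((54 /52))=1191680 /4696029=0.25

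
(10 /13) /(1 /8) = 80 /13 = 6.15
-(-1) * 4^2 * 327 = 5232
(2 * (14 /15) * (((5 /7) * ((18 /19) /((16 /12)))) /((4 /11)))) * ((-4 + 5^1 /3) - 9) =-561 /19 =-29.53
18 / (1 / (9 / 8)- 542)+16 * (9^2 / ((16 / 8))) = 1577799 / 2435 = 647.97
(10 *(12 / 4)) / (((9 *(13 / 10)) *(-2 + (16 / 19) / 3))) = -950 / 637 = -1.49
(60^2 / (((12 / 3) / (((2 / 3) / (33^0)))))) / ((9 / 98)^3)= 774643.62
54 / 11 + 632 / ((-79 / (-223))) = 19678 / 11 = 1788.91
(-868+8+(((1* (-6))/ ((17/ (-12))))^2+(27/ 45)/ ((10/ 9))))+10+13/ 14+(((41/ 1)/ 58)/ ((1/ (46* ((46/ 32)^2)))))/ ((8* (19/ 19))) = -2469667008559/ 3003750400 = -822.19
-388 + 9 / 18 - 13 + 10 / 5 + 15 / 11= -8737 / 22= -397.14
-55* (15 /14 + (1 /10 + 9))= -3916 /7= -559.43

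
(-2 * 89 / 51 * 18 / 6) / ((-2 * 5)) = 89 / 85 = 1.05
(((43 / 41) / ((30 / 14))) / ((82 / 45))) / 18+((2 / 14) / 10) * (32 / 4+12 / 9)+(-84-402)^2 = 23822743513 / 100860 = 236196.15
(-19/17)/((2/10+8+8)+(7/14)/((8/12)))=-0.07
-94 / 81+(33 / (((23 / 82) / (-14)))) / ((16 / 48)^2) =-27619598 / 1863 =-14825.33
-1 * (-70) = 70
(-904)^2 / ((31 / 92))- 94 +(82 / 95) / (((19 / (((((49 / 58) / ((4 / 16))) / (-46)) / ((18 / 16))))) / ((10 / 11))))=2425192.19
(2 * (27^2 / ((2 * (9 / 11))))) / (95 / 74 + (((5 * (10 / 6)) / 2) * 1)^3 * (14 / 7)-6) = 6.37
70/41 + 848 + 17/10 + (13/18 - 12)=1550039/1845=840.13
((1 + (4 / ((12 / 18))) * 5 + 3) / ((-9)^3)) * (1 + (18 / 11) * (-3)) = 1462 / 8019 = 0.18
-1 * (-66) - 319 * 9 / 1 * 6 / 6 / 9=-253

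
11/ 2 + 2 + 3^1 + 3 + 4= 35/ 2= 17.50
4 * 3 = 12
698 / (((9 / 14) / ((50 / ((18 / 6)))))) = 488600 / 27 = 18096.30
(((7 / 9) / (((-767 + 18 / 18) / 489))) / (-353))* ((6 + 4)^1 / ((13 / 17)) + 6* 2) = 185983 / 5272761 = 0.04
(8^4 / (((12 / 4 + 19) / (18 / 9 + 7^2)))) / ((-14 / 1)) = -52224 / 77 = -678.23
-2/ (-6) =1/ 3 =0.33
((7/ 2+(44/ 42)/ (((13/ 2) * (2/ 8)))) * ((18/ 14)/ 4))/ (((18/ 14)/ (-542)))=-613273/ 1092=-561.61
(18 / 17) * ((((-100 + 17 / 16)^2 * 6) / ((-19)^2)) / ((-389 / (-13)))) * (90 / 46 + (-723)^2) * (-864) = -2600011148.56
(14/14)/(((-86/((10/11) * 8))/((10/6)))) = -200/1419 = -0.14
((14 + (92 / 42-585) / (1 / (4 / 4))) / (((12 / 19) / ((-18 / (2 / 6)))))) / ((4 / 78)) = 26553735 / 28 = 948347.68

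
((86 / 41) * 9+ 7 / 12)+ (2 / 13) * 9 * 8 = 195323 / 6396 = 30.54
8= 8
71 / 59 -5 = -224 / 59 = -3.80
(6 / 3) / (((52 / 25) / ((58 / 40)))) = 145 / 104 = 1.39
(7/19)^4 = 2401/130321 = 0.02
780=780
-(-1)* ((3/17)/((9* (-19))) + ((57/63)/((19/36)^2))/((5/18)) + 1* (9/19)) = 12.17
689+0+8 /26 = 8961 /13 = 689.31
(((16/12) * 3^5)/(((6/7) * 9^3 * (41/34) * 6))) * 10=2380/3321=0.72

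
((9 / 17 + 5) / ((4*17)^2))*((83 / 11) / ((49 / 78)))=152139 / 10592428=0.01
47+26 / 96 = 2269 / 48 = 47.27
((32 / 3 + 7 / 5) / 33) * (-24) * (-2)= 2896 / 165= 17.55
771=771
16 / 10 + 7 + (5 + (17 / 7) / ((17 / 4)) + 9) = 811 / 35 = 23.17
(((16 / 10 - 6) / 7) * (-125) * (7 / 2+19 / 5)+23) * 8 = 33408 / 7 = 4772.57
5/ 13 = 0.38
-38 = -38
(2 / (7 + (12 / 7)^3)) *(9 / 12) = 1029 / 8258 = 0.12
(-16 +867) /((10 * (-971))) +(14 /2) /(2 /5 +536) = -485633 /6510555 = -0.07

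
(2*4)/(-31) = -8/31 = -0.26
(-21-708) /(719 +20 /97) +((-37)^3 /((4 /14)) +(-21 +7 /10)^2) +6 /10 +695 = -1229076327203 /6976300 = -176178.82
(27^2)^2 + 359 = 531800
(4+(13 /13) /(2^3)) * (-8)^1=-33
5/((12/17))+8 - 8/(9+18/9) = 1895/132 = 14.36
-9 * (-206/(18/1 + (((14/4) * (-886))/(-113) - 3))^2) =11836863/11500808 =1.03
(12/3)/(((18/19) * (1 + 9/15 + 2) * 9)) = 95/729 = 0.13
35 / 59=0.59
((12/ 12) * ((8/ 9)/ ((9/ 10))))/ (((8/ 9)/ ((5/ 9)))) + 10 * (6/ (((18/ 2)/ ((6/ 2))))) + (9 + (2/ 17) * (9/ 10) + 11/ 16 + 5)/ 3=2814413/ 110160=25.55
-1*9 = -9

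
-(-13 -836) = 849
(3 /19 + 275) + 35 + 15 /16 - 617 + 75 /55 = -1018385 /3344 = -304.54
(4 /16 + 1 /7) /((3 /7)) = 11 /12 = 0.92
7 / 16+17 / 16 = 3 / 2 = 1.50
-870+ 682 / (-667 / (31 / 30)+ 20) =-8445221 / 9695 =-871.09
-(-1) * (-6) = -6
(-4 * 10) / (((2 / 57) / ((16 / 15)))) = -1216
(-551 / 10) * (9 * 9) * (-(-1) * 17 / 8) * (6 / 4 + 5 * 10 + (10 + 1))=-18968175 / 32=-592755.47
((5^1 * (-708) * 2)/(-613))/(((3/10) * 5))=4720/613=7.70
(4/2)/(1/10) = 20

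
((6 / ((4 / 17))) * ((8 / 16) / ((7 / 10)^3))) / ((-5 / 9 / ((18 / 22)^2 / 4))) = -929475 / 83006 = -11.20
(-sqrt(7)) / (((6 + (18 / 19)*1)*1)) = -0.38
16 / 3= 5.33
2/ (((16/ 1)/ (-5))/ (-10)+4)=25/ 54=0.46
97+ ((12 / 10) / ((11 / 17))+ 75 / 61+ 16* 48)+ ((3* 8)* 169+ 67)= 16745087 / 3355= 4991.08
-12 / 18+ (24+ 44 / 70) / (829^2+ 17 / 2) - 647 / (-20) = 18290478881 / 577289580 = 31.68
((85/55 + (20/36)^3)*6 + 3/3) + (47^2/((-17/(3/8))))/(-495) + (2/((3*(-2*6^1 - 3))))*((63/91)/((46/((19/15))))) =30975665911/2717371800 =11.40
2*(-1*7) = -14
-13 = -13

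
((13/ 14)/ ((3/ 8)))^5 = 380204032/ 4084101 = 93.09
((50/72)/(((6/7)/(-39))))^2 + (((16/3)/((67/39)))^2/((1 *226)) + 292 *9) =9536126267777/2629620288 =3626.43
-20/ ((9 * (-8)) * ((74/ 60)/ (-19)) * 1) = -475/ 111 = -4.28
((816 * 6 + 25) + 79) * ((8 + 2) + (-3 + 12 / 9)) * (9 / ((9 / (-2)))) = -250000 / 3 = -83333.33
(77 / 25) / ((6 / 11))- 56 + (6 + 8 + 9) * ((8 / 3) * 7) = 18949 / 50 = 378.98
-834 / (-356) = 2.34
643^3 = 265847707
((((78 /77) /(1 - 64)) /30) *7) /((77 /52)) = -676 /266805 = -0.00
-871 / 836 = -1.04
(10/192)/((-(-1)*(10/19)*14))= 0.01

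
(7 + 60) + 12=79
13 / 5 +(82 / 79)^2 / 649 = 52688937 / 20252045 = 2.60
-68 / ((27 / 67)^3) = -20451884 / 19683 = -1039.06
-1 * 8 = -8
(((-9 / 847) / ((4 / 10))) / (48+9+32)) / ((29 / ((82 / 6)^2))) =-8405 / 4372214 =-0.00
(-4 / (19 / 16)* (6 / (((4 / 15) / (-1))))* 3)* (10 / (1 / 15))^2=97200000 / 19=5115789.47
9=9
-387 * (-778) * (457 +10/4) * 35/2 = 4842215595/2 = 2421107797.50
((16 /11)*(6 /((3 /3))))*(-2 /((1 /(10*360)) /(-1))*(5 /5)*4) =251345.45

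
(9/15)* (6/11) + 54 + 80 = 7388/55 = 134.33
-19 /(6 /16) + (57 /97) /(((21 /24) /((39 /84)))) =-718010 /14259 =-50.35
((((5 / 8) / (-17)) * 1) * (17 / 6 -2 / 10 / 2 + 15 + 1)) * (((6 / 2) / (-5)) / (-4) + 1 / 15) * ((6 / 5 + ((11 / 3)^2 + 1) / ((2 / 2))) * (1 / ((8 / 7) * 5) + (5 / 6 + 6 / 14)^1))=-2852993 / 850500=-3.35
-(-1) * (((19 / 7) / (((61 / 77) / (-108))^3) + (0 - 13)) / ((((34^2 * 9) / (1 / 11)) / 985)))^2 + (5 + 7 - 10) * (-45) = 2364134047337588939902490211985 / 674784452253388782096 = 3503539596.15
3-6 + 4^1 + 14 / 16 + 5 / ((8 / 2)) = 25 / 8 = 3.12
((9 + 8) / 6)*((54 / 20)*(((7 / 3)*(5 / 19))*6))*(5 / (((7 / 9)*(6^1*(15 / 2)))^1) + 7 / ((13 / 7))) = 110.26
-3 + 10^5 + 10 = 100007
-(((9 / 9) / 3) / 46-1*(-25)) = -3451 / 138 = -25.01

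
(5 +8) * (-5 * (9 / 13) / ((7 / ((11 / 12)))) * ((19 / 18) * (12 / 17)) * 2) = -1045 / 119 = -8.78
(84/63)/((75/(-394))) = -1576/225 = -7.00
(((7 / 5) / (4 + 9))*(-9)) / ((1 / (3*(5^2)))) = -945 / 13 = -72.69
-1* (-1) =1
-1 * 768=-768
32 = 32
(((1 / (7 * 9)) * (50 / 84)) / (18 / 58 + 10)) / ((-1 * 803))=-725 / 635296662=-0.00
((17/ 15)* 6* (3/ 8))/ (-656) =-51/ 13120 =-0.00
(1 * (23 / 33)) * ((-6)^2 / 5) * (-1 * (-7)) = 1932 / 55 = 35.13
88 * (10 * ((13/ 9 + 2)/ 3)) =27280/ 27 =1010.37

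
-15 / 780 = -1 / 52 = -0.02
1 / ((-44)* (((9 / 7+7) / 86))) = -301 / 1276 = -0.24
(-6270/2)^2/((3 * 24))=1092025/8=136503.12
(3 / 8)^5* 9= 2187 / 32768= 0.07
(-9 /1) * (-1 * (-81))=-729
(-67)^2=4489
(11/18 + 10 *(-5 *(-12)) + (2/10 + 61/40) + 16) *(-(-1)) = 222601/360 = 618.34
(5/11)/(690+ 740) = 1/3146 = 0.00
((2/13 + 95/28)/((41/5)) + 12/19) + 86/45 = 37963801/12760020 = 2.98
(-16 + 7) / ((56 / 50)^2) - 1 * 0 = -5625 / 784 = -7.17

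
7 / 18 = 0.39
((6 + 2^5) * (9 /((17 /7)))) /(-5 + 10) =28.16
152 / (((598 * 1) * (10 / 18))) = 684 / 1495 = 0.46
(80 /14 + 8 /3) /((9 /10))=9.31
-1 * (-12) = 12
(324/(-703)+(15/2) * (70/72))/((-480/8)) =-115249/1012320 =-0.11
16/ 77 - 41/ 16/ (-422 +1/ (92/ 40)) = 2554787/ 11945472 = 0.21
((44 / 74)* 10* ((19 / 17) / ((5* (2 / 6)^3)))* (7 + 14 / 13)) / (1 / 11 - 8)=-8690220 / 237133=-36.65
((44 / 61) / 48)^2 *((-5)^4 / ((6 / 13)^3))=166148125 / 115737984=1.44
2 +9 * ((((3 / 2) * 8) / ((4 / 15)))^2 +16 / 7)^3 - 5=25720624527810 / 343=74987243521.31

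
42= 42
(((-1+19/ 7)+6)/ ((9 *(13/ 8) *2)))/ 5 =24/ 455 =0.05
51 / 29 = 1.76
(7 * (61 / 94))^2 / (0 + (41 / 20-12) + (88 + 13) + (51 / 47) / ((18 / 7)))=2734935 / 12123697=0.23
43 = 43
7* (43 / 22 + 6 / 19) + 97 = 47189 / 418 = 112.89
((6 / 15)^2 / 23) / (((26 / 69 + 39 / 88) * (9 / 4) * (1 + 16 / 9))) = 4224 / 3111875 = 0.00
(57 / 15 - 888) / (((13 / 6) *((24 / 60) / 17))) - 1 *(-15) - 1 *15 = -225471 / 13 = -17343.92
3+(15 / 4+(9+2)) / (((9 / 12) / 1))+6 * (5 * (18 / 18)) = 158 / 3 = 52.67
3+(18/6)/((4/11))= 45/4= 11.25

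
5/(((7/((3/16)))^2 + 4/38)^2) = 146205/56812629316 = 0.00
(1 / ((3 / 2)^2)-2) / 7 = -2 / 9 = -0.22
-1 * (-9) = 9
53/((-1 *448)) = -53/448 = -0.12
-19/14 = -1.36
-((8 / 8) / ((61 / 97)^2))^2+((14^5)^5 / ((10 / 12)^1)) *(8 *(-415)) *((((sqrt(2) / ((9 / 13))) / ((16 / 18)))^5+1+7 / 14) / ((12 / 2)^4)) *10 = -1692800591997914282105760826695680 *sqrt(2) / 27 - 258564161346486029364684837265468138889 / 124612569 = -90740928013886511017704510000000.00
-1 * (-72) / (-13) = -72 / 13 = -5.54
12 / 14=6 / 7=0.86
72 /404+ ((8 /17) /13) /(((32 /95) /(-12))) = -24807 /22321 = -1.11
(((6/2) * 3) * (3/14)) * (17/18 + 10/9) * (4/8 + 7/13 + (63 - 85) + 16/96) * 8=-60014/91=-659.49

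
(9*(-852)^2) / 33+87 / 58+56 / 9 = 39200345 / 198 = 197981.54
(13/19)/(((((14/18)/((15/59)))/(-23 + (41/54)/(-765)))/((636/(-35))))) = 68912402/737205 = 93.48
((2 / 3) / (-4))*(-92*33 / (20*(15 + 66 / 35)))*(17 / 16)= 30107 / 18912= 1.59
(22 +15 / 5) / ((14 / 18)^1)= 225 / 7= 32.14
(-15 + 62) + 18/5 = 253/5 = 50.60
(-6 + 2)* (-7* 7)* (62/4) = 3038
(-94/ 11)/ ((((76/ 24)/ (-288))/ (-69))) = -53625.88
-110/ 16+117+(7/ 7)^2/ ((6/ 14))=2699/ 24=112.46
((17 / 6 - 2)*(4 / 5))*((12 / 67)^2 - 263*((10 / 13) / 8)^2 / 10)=-5124283 / 36414768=-0.14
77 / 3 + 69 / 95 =7522 / 285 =26.39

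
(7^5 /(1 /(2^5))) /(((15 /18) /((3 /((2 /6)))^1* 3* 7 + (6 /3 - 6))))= 119396928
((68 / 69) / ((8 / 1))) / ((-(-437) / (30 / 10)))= 17 / 20102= 0.00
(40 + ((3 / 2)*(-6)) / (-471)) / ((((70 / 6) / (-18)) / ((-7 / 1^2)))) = 339282 / 785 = 432.21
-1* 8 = -8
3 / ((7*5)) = 3 / 35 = 0.09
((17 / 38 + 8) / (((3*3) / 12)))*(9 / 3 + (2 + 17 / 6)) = 5029 / 57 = 88.23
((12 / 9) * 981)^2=1710864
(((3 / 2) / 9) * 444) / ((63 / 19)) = 1406 / 63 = 22.32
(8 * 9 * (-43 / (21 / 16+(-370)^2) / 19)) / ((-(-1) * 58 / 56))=-0.00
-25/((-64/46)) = 575/32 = 17.97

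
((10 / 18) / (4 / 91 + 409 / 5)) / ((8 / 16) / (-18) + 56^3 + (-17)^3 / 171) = 172900 / 4472466200847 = 0.00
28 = 28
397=397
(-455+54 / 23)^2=108388921 / 529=204893.99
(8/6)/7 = 4/21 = 0.19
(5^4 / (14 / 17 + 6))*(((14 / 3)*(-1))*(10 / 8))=-371875 / 696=-534.30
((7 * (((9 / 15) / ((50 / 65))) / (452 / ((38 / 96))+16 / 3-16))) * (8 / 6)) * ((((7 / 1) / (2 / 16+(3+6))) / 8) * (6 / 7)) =1197 / 2263000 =0.00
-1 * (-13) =13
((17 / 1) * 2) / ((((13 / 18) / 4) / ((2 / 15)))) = 25.11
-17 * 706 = -12002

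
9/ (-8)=-9/ 8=-1.12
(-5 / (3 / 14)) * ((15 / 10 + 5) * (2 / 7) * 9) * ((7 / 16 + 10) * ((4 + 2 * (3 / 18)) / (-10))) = 28223 / 16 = 1763.94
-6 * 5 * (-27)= 810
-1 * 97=-97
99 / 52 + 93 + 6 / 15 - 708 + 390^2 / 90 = 280099 / 260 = 1077.30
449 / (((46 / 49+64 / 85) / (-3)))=-5610255 / 7046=-796.23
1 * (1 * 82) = 82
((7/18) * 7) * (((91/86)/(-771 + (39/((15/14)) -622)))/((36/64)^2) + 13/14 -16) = -4985730239/121500972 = -41.03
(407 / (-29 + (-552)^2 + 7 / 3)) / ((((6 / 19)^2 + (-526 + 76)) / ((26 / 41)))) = -1910051 / 1014419220528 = -0.00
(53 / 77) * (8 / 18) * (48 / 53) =64 / 231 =0.28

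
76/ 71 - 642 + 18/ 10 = -226891/ 355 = -639.13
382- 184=198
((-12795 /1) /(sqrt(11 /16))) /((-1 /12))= 614160 * sqrt(11) /11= 185176.21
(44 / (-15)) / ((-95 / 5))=44 / 285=0.15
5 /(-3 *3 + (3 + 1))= -1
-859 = -859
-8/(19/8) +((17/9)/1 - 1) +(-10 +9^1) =-595/171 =-3.48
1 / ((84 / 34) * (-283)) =-17 / 11886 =-0.00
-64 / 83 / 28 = -16 / 581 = -0.03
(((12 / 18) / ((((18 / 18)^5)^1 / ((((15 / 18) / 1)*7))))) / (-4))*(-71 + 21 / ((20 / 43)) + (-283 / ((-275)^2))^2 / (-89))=25.13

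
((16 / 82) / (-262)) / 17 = -4 / 91307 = -0.00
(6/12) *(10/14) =5/14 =0.36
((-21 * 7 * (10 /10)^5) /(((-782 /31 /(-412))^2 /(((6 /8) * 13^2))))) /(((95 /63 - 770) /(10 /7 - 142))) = -909132.72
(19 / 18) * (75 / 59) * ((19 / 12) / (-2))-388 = -3305473 / 8496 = -389.06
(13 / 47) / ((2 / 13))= 169 / 94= 1.80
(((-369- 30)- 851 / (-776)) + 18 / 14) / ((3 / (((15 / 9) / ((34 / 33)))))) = -6970205 / 32592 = -213.86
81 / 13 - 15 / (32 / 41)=-5403 / 416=-12.99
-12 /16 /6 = -1 /8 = -0.12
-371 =-371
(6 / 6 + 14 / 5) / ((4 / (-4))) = -19 / 5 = -3.80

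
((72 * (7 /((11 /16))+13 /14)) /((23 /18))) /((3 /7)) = 369576 /253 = 1460.77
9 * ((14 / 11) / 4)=63 / 22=2.86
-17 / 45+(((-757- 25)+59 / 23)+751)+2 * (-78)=-191281 / 1035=-184.81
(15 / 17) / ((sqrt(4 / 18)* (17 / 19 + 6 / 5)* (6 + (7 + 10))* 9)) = 475* sqrt(2) / 155618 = 0.00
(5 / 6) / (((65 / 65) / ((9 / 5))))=3 / 2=1.50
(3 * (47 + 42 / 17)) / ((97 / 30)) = 75690 / 1649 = 45.90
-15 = -15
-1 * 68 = -68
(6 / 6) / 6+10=61 / 6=10.17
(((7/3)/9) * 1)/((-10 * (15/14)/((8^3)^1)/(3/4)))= -6272/675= -9.29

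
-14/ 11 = -1.27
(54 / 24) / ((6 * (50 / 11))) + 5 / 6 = 1099 / 1200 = 0.92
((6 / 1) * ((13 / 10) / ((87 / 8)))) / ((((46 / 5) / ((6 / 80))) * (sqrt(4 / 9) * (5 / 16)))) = 0.03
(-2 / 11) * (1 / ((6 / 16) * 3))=-16 / 99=-0.16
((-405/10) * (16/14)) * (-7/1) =324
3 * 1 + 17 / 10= 47 / 10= 4.70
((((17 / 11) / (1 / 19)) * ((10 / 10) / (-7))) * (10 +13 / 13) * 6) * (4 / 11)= -100.68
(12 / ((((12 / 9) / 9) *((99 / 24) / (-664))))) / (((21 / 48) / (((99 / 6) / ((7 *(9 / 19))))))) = -7266816 / 49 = -148302.37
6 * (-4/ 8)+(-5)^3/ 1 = -128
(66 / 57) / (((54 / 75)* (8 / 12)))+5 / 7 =2495 / 798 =3.13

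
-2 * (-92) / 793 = 184 / 793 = 0.23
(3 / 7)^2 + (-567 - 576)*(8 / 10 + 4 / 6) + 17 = -406508 / 245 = -1659.22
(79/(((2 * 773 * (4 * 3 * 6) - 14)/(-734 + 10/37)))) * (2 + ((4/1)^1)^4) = -25151388/187183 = -134.37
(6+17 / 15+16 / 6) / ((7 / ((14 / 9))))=98 / 45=2.18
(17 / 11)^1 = 17 / 11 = 1.55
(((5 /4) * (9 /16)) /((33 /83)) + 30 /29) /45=3815 /61248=0.06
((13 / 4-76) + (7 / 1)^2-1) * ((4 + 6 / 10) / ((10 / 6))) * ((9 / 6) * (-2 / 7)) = 20493 / 700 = 29.28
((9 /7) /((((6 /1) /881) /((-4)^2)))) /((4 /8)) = 42288 /7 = 6041.14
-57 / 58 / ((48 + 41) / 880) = -25080 / 2581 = -9.72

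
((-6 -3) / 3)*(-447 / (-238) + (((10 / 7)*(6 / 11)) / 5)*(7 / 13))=-5.89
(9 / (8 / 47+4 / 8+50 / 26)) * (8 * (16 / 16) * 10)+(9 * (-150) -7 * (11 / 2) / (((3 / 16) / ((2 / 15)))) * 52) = -355942766 / 142605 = -2496.00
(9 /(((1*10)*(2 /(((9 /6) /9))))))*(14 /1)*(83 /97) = 1743 /1940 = 0.90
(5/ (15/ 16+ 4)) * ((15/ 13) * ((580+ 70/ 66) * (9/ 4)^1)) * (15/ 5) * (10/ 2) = 22914.27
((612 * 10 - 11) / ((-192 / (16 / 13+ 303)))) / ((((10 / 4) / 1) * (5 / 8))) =-4832219 / 780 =-6195.15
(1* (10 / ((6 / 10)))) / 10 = 5 / 3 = 1.67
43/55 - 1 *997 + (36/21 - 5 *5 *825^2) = -6551398509/385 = -17016619.50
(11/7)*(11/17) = 121/119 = 1.02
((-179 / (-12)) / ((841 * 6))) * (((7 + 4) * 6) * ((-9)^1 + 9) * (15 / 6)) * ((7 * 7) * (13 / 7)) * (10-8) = 0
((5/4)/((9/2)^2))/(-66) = -5/5346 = -0.00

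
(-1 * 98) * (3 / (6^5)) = -49 / 1296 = -0.04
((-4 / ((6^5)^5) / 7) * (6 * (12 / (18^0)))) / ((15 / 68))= -17 / 2591302294394634240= -0.00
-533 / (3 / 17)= -9061 / 3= -3020.33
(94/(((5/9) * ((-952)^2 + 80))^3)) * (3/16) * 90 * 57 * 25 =1952991/110314580728004608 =0.00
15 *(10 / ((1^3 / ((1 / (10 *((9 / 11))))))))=55 / 3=18.33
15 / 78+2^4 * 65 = 27045 / 26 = 1040.19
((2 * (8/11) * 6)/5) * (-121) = -1056/5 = -211.20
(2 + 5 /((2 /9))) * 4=98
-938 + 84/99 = -937.15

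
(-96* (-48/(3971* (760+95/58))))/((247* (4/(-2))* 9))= -14848/43328474475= -0.00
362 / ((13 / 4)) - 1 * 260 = -1932 / 13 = -148.62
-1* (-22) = 22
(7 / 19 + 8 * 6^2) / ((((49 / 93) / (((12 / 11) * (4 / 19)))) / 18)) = 440248608 / 194579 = 2262.57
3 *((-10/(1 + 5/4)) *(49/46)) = -980/69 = -14.20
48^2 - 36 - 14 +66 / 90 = 33821 / 15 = 2254.73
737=737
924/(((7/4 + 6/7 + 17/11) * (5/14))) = 3984288/6395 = 623.03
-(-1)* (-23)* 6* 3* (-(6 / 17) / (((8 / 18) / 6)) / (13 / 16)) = 536544 / 221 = 2427.80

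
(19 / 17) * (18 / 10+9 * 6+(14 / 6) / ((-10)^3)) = 3180467 / 51000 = 62.36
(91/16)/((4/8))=91/8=11.38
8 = 8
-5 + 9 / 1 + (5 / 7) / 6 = 173 / 42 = 4.12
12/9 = 4/3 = 1.33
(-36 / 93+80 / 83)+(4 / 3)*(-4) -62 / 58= -1304053 / 223851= -5.83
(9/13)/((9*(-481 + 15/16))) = -16/99853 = -0.00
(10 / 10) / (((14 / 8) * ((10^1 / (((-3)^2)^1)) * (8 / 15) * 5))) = 27 / 140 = 0.19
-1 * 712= -712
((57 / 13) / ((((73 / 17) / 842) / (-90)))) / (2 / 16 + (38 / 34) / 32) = -13315455360 / 27521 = -483828.91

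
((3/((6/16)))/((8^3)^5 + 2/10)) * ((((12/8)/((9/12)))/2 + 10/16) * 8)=40/13532450803397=0.00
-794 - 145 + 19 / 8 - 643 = -12637 / 8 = -1579.62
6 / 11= 0.55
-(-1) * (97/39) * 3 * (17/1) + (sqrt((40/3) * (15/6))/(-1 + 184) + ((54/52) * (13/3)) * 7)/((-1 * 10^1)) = 32161/260 -sqrt(3)/549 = 123.69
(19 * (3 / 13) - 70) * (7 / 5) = -5971 / 65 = -91.86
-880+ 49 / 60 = -52751 / 60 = -879.18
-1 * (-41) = 41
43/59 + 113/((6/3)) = 6753/118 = 57.23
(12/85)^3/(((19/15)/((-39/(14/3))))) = -303264/16335725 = -0.02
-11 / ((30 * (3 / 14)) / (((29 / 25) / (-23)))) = 2233 / 25875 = 0.09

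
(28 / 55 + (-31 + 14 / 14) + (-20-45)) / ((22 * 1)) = -5197 / 1210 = -4.30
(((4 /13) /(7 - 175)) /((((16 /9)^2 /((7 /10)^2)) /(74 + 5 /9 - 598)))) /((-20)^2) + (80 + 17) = 25825378931 /266240000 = 97.00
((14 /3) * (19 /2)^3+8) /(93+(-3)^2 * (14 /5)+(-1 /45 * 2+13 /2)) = 721635 /22438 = 32.16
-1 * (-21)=21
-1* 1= -1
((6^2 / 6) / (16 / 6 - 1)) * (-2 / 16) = -9 / 20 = -0.45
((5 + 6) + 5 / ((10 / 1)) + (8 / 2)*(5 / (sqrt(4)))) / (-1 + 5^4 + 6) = 43 / 1260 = 0.03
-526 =-526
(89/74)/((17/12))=0.85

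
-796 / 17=-46.82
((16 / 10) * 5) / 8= 1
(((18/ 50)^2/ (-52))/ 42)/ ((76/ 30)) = -81/ 3458000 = -0.00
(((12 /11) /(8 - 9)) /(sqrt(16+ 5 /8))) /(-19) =24 * sqrt(266) /27797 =0.01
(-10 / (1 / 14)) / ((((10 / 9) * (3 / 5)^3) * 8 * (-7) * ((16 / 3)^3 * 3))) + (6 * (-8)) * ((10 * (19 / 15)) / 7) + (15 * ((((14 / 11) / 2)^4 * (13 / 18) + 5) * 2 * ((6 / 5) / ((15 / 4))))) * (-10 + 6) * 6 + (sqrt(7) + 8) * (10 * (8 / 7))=-1144.46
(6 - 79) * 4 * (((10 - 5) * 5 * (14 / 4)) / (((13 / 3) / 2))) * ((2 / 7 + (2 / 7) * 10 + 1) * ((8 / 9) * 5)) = -217128.21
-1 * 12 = -12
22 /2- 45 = -34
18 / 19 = 0.95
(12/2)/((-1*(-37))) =6/37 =0.16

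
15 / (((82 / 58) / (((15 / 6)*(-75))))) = -163125 / 82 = -1989.33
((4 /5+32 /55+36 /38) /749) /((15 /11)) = 2434 /1067325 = 0.00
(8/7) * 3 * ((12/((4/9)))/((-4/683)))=-110646/7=-15806.57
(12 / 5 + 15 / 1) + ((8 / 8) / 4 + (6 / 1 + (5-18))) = 213 / 20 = 10.65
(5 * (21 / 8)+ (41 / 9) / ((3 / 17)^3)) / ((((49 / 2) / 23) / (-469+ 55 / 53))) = -466904061317 / 1262142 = -369929.90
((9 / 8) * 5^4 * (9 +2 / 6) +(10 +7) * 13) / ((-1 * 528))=-13567 / 1056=-12.85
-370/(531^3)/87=-370/13025752317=-0.00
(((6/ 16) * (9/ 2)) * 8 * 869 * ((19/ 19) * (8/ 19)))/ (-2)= -46926/ 19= -2469.79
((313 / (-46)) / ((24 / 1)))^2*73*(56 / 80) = 50062159 / 12188160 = 4.11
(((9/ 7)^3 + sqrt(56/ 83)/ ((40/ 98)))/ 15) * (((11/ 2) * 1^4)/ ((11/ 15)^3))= 2205 * sqrt(1162)/ 40172 + 164025/ 83006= 3.85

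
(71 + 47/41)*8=23664/41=577.17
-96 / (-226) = 48 / 113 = 0.42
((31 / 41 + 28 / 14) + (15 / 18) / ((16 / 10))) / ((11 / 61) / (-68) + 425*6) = 6687613 / 5204075388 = 0.00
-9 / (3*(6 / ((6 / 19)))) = -3 / 19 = -0.16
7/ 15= 0.47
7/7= 1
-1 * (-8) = 8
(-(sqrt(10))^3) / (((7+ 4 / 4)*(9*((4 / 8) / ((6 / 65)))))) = -sqrt(10) / 39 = -0.08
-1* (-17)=17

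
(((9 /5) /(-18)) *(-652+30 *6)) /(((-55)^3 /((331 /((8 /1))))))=-19529 /1663750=-0.01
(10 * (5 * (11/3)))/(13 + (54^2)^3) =550/74384733927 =0.00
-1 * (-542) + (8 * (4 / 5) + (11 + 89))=3242 / 5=648.40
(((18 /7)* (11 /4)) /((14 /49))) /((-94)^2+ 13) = 99 /35396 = 0.00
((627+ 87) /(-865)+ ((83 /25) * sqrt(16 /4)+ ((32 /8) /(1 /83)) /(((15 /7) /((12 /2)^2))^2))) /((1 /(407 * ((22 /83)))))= 3628998572056 /358975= 10109335.11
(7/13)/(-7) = -1/13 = -0.08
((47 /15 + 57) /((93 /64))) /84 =14432 /29295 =0.49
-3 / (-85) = 3 / 85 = 0.04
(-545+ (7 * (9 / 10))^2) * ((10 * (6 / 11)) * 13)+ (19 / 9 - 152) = -17810576 / 495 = -35980.96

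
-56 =-56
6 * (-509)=-3054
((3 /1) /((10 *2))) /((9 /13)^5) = 371293 /393660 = 0.94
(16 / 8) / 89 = 2 / 89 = 0.02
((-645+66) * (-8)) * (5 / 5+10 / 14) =55584 / 7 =7940.57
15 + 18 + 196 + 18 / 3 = 235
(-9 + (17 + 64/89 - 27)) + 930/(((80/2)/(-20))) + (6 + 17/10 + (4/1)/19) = -8038513/16910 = -475.37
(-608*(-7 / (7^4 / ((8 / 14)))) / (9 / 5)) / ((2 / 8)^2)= 194560 / 21609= 9.00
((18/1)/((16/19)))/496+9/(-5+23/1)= 2155/3968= 0.54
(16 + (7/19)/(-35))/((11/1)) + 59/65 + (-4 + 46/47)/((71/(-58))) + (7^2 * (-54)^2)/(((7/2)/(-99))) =-2580522984594/638495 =-4041571.17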